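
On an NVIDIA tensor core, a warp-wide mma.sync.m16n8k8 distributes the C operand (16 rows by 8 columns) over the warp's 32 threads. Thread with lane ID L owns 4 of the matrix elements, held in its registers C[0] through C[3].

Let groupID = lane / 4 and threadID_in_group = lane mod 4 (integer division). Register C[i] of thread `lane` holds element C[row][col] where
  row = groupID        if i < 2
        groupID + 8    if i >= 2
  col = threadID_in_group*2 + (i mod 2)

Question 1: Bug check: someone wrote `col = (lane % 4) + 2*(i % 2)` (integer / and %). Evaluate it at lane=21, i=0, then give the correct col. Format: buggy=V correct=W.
buggy=1 correct=2

`(lane % 4) + 2*(i % 2)`[21,0]→1
lane 21: G=5 (21/4), T=1 (21%4)
i=0: r=5+0=5, c=1*2+0=2
col: 1 vs 2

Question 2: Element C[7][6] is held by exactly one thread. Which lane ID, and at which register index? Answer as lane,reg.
r: 7->gid=7,r8=0  c: 6->tid=3,i&1=0
L=7*4+3=31  i=0*2+0=0

31,0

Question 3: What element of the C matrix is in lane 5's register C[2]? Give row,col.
5: g=1,t=1
[2] (1+8,1*2+0) = (9,2)

9,2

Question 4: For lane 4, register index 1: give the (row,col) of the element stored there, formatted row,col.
1,1

lane 4→4/4=1, 4 mod 4=0
i=1  r:1+0→1  c:2·0+1→1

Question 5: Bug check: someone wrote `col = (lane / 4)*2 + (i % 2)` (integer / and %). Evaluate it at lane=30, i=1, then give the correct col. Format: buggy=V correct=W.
`(lane / 4)*2 + (i % 2)`[30,1]->15
lane 30->30/4=7, 30 mod 4=2
i=1  r:7+0->7  c:2·2+1->5
col: 15 vs 5

buggy=15 correct=5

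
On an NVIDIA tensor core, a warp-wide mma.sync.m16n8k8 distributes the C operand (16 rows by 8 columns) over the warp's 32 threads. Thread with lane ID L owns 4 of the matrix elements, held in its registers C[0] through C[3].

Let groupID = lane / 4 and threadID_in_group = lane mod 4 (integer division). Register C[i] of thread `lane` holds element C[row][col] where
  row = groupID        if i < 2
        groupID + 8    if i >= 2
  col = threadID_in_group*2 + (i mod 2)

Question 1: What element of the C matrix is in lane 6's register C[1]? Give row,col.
1,5

lane 6→6/4=1, 6 mod 4=2
i=1  r:1+0→1  c:2·2+1→5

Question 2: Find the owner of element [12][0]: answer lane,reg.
r:12=>grp=4,rB=1  c:0=>tig=0,lo=0
L=4*4+0=16  i=1*2+0=2

16,2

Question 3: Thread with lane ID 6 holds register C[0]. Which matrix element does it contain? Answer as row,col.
1,4

L=6->g=6>>2=1, t=6&3=2
[0]->row 1+0=1  col 2·2+0=4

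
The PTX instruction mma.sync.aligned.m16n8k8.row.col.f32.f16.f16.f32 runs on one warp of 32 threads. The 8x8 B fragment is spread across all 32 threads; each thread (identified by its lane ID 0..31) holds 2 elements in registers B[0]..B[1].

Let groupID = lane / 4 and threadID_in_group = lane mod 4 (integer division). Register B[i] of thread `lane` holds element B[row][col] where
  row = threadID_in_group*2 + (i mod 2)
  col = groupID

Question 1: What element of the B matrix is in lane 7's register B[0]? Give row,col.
L=7⇒gr=7>>2=1, th=7&3=3
[0]⇒row 3·2+0=6  col gr=1

6,1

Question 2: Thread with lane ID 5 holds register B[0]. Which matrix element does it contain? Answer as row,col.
2,1

lane 5: grp=1 (5/4), tig=1 (5%4)
i=0: r=1*2+0=2, c=grp=1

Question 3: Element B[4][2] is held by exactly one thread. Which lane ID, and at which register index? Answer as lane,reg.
10,0

c: 2->gid=2  r: 4->tid=2,i&1=0
L=2*4+2=10  i=0=0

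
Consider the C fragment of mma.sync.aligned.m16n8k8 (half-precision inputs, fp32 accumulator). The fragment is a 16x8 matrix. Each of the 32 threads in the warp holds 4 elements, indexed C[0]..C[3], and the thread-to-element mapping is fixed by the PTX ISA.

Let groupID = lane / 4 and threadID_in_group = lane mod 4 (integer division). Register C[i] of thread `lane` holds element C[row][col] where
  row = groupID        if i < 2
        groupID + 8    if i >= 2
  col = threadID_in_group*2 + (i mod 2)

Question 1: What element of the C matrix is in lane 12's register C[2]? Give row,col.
lane 12=>12/4=3, 12 mod 4=0
i=2  r:3+8=>11  c:2·0+0=>0

11,0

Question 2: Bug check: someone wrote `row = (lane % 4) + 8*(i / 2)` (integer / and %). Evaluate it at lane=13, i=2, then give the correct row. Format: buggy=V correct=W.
buggy=9 correct=11

`(lane % 4) + 8*(i / 2)`[13,2]=>9
lane 13: grp=3 (13/4), tig=1 (13%4)
i=2: r=3+8=11, c=1*2+0=2
row: 9 vs 11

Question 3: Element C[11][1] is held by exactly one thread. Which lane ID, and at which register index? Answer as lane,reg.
12,3

r=11→G=3,rhi=1  c=1→T=0,p=1
L=3*4+0=12  i=1*2+1=3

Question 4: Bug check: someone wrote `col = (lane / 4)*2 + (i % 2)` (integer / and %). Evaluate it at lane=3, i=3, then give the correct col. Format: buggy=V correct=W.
buggy=1 correct=7

`(lane / 4)*2 + (i % 2)`[3,3]→1
lane 3: G=0 (3/4), T=3 (3%4)
i=3: r=0+8=8, c=3*2+1=7
col: 1 vs 7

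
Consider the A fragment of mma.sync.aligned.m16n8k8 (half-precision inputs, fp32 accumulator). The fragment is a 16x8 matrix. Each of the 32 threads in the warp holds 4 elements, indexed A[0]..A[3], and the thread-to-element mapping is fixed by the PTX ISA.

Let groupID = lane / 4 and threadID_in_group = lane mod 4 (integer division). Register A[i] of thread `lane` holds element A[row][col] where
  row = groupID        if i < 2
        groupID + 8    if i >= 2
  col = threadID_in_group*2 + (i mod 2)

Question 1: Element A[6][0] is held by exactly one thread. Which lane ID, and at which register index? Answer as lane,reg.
r=6→G=6,rhi=0  c=0→T=0,p=0
L=6*4+0=24  i=0*2+0=0

24,0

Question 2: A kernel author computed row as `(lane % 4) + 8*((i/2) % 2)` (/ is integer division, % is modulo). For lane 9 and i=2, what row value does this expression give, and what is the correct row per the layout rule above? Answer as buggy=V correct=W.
`(lane % 4) + 8*((i/2) % 2)`[9,2]⇒9
lane 9: gr=2 (9/4), th=1 (9%4)
i=2: r=2+8=10, c=1*2+0=2
row: 9 vs 10

buggy=9 correct=10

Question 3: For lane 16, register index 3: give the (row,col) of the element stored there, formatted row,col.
12,1

lane 16: g=4 (16/4), t=0 (16%4)
i=3: r=4+8=12, c=0*2+1=1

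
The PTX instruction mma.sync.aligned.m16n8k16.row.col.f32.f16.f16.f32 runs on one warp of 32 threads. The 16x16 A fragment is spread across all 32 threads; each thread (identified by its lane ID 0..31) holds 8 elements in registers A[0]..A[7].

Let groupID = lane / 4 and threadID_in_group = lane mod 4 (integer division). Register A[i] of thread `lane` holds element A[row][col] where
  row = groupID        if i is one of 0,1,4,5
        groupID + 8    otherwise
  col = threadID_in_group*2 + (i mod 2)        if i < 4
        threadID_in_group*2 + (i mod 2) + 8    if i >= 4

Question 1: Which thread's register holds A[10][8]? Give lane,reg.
8,6

r=10⇒gr=2,Rb=1  c=8⇒Cb=1,th=0,odd=0
L=2*4+0=8  i=1*4+1*2+0=6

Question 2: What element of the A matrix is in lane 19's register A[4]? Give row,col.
4,14

L=19->gid=19>>2=4, tid=19&3=3
[4]->row 4+0=4  col 3·2+0+8=14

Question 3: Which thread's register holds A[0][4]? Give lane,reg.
2,0

r=0→G=0,rhi=0  c=4→chi=0,T=2,p=0
L=0*4+2=2  i=0*4+0*2+0=0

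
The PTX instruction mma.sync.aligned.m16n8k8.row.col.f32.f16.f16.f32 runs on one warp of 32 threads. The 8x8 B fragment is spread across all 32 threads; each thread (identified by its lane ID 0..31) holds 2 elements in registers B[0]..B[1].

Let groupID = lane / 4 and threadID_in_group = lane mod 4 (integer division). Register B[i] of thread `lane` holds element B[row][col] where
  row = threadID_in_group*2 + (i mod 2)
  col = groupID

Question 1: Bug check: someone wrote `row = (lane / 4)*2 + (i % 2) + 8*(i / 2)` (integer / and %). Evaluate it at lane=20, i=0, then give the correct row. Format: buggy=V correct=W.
buggy=10 correct=0

`(lane / 4)*2 + (i % 2) + 8*(i / 2)`[20,0]⇒10
20: gr=5,th=0
[0] (0*2+0,5) = (0,5)
row: 10 vs 0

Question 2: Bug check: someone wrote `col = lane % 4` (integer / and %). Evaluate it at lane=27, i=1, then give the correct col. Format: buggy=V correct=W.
buggy=3 correct=6

`lane % 4`[27,1]⇒3
lane 27⇒27/4=6, 27 mod 4=3
i=1  r:2·3+1⇒7  c:6
col: 3 vs 6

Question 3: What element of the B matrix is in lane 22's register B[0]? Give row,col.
lane 22: G=5 (22/4), T=2 (22%4)
i=0: r=2*2+0=4, c=G=5

4,5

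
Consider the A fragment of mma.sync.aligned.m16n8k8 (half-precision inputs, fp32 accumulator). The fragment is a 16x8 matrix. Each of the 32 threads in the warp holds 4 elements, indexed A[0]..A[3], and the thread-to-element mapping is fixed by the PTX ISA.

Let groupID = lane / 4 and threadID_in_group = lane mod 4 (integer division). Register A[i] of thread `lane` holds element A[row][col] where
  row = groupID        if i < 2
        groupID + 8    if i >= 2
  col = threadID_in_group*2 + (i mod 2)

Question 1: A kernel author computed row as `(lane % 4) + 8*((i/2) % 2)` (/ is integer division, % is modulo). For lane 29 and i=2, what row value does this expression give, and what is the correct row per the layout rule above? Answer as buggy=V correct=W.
buggy=9 correct=15

`(lane % 4) + 8*((i/2) % 2)`[29,2]->9
29: gid=7,tid=1
[2] (7+8,1*2+0) = (15,2)
row: 9 vs 15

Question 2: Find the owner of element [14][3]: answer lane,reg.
r=14->g=6,rb=1  c=3->t=1,b0=1
L=6*4+1=25  i=1*2+1=3

25,3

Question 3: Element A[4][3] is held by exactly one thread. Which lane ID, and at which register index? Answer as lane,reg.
17,1

r:4=>grp=4,rB=0  c:3=>tig=1,lo=1
L=4*4+1=17  i=0*2+1=1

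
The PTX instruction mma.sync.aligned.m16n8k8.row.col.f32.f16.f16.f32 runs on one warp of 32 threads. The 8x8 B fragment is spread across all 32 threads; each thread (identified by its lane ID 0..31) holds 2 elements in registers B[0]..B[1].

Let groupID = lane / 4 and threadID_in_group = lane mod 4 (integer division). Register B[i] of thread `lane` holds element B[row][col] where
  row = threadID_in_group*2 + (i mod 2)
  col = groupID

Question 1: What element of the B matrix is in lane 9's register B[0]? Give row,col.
L=9->gid=9>>2=2, tid=9&3=1
[0]->row 1·2+0=2  col gid=2

2,2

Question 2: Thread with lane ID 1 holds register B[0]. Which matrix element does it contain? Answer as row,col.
2,0

lane 1→1/4=0, 1 mod 4=1
i=0  r:2·1+0→2  c:0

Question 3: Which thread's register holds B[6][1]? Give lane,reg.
c=1⇒gr=1  r=6⇒th=3,odd=0
L=1*4+3=7  i=0=0

7,0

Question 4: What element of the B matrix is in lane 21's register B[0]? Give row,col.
2,5

lane 21: g=5 (21/4), t=1 (21%4)
i=0: r=1*2+0=2, c=g=5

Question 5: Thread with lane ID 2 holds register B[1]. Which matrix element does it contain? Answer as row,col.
5,0

lane 2: G=0 (2/4), T=2 (2%4)
i=1: r=2*2+1=5, c=G=0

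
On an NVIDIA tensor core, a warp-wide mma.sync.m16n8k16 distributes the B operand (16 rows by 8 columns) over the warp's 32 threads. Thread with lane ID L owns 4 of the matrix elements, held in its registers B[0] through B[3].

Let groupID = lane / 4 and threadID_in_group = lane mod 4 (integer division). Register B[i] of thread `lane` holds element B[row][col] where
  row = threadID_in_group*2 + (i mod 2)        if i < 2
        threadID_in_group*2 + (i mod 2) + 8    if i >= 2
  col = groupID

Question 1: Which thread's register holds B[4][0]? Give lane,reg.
2,0

c:0=>grp=0  r:4=>rB=0,tig=2,lo=0
L=0*4+2=2  i=0*2+0=0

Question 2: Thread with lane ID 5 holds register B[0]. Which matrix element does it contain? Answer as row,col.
lane 5: gid=1 (5/4), tid=1 (5%4)
i=0: r=1*2+0+0=2, c=gid=1

2,1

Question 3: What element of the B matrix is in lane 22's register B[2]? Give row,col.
22: g=5,t=2
[2] (2*2+0+8,5) = (12,5)

12,5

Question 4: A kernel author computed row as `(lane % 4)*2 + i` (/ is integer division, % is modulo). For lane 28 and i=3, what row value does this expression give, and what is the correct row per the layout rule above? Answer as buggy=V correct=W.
buggy=3 correct=9

`(lane % 4)*2 + i`[28,3]=>3
lane 28: grp=7 (28/4), tig=0 (28%4)
i=3: r=0*2+1+8=9, c=grp=7
row: 3 vs 9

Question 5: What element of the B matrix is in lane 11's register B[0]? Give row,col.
lane 11: gid=2 (11/4), tid=3 (11%4)
i=0: r=3*2+0+0=6, c=gid=2

6,2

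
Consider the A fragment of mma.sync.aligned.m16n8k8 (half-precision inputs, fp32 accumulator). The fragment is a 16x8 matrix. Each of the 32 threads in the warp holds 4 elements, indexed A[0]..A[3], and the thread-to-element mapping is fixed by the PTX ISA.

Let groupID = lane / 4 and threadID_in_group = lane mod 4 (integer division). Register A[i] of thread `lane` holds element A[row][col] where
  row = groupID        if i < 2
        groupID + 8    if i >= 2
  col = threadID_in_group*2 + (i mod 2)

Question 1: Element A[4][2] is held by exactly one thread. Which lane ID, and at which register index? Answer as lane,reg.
17,0

r: 4->gid=4,r8=0  c: 2->tid=1,i&1=0
L=4*4+1=17  i=0*2+0=0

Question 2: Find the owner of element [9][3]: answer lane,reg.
r=9⇒gr=1,Rb=1  c=3⇒th=1,odd=1
L=1*4+1=5  i=1*2+1=3

5,3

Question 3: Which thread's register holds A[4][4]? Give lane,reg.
18,0

r: 4->gid=4,r8=0  c: 4->tid=2,i&1=0
L=4*4+2=18  i=0*2+0=0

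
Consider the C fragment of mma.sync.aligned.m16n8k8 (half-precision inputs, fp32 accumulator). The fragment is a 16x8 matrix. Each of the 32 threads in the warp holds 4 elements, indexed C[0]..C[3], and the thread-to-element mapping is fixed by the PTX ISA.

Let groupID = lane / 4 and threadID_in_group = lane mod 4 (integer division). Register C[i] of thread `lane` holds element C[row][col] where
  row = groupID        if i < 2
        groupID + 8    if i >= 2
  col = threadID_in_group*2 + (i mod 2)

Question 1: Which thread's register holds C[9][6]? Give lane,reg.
r=9->g=1,rb=1  c=6->t=3,b0=0
L=1*4+3=7  i=1*2+0=2

7,2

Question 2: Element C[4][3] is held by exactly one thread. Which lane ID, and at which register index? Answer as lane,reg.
17,1

r: 4->gid=4,r8=0  c: 3->tid=1,i&1=1
L=4*4+1=17  i=0*2+1=1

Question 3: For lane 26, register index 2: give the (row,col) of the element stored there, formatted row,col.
L=26->g=26>>2=6, t=26&3=2
[2]->row 6+8=14  col 2·2+0=4

14,4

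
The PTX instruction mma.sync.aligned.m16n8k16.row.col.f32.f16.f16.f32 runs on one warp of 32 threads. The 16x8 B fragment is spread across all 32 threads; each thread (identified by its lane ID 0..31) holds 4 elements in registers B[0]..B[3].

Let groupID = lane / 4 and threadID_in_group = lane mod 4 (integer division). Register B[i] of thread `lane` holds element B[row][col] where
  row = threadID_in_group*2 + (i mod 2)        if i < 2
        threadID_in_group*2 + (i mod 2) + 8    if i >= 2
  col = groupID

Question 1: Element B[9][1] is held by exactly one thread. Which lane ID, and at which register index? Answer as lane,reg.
c=1⇒gr=1  r=9⇒Rb=1,th=0,odd=1
L=1*4+0=4  i=1*2+1=3

4,3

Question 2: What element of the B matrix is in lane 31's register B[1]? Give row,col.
7,7

lane 31->31/4=7, 31 mod 4=3
i=1  r:2·3+1+0->7  c:7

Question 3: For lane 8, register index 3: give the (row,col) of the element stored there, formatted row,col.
9,2

lane 8: grp=2 (8/4), tig=0 (8%4)
i=3: r=0*2+1+8=9, c=grp=2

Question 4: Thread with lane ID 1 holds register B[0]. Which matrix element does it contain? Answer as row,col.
2,0

lane 1⇒1/4=0, 1 mod 4=1
i=0  r:2·1+0+0⇒2  c:0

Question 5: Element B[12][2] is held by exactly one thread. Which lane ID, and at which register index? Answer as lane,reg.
10,2

c: 2->gid=2  r: 12->r8=1,tid=2,i&1=0
L=2*4+2=10  i=1*2+0=2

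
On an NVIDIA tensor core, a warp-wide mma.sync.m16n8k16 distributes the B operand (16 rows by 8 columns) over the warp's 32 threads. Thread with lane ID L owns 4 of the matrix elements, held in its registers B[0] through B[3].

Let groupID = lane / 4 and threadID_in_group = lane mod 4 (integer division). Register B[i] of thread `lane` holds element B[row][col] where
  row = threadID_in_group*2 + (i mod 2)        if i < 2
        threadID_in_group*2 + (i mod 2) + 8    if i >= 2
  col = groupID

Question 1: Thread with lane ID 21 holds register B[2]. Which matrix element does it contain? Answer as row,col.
10,5

lane 21⇒21/4=5, 21 mod 4=1
i=2  r:2·1+0+8⇒10  c:5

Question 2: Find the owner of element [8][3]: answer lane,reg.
12,2

c=3⇒gr=3  r=8⇒Rb=1,th=0,odd=0
L=3*4+0=12  i=1*2+0=2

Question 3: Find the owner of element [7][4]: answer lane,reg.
19,1

c:4=>grp=4  r:7=>rB=0,tig=3,lo=1
L=4*4+3=19  i=0*2+1=1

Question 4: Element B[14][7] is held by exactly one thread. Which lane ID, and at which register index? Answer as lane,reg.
31,2

c=7→G=7  r=14→rhi=1,T=3,p=0
L=7*4+3=31  i=1*2+0=2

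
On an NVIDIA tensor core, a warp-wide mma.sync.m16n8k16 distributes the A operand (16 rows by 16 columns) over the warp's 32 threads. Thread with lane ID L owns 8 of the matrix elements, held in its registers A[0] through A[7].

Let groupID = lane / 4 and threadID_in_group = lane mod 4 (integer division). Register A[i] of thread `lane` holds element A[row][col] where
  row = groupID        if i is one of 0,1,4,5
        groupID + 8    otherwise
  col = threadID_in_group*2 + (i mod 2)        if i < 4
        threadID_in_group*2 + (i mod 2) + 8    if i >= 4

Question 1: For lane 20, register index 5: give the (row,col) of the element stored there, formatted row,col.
lane 20: gid=5 (20/4), tid=0 (20%4)
i=5: r=5+0=5, c=0*2+1+8=9

5,9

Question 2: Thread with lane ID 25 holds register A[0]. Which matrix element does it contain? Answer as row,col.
25: gid=6,tid=1
[0] (6+0,1*2+0+0) = (6,2)

6,2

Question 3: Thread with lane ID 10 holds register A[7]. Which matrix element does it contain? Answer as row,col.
10: G=2,T=2
[7] (2+8,2*2+1+8) = (10,13)

10,13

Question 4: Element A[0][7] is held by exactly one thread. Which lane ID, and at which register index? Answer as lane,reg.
3,1

r: 0->gid=0,r8=0  c: 7->c8=0,tid=3,i&1=1
L=0*4+3=3  i=0*4+0*2+1=1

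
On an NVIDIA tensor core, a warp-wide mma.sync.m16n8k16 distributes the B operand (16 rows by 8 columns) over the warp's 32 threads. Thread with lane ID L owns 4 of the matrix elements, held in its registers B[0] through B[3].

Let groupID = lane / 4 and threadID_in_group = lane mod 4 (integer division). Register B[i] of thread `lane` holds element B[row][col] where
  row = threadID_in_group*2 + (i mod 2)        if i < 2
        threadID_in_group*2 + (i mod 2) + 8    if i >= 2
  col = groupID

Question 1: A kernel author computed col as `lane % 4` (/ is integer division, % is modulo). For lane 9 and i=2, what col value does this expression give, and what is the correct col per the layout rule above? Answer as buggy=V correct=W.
`lane % 4`[9,2]->1
lane 9->9/4=2, 9 mod 4=1
i=2  r:2·1+0+8->10  c:2
col: 1 vs 2

buggy=1 correct=2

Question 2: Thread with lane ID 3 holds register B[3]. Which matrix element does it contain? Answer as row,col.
L=3=>grp=3>>2=0, tig=3&3=3
[3]=>row 3·2+1+8=15  col grp=0

15,0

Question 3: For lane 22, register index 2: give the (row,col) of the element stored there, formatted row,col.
12,5

lane 22⇒22/4=5, 22 mod 4=2
i=2  r:2·2+0+8⇒12  c:5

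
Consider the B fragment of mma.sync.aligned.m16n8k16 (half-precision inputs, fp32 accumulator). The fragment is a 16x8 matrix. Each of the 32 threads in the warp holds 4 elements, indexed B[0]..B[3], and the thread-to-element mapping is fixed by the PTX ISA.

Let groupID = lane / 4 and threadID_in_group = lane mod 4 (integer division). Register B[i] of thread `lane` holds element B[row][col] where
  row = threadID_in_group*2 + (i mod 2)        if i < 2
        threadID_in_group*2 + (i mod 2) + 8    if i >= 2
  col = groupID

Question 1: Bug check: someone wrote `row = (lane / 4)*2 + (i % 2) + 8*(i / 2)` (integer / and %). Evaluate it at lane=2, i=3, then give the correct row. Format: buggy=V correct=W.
buggy=9 correct=13

`(lane / 4)*2 + (i % 2) + 8*(i / 2)`[2,3]->9
lane 2: gid=0 (2/4), tid=2 (2%4)
i=3: r=2*2+1+8=13, c=gid=0
row: 9 vs 13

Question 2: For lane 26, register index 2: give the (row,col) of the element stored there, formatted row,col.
26: gid=6,tid=2
[2] (2*2+0+8,6) = (12,6)

12,6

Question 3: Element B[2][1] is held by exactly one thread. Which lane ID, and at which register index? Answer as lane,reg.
5,0

c=1→G=1  r=2→rhi=0,T=1,p=0
L=1*4+1=5  i=0*2+0=0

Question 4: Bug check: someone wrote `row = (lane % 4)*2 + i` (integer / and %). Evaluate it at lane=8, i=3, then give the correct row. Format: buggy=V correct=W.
buggy=3 correct=9

`(lane % 4)*2 + i`[8,3]→3
L=8→G=8>>2=2, T=8&3=0
[3]→row 0·2+1+8=9  col G=2
row: 3 vs 9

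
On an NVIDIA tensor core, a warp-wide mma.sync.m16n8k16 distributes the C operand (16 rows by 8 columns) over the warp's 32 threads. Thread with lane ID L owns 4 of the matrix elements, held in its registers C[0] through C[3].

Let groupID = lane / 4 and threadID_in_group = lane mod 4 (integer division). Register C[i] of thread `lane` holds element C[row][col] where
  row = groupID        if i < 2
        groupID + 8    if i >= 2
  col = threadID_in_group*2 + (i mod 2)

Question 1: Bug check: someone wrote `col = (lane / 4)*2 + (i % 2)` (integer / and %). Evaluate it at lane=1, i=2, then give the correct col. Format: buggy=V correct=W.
buggy=0 correct=2

`(lane / 4)*2 + (i % 2)`[1,2]->0
lane 1->1/4=0, 1 mod 4=1
i=2  r:0+8->8  c:2·1+0->2
col: 0 vs 2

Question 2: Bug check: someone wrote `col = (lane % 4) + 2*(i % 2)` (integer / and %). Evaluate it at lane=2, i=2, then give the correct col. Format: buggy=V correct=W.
buggy=2 correct=4

`(lane % 4) + 2*(i % 2)`[2,2]→2
L=2→G=2>>2=0, T=2&3=2
[2]→row 0+8=8  col 2·2+0=4
col: 2 vs 4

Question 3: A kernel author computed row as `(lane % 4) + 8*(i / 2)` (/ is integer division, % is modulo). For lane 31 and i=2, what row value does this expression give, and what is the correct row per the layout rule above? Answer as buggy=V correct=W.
buggy=11 correct=15

`(lane % 4) + 8*(i / 2)`[31,2]->11
L=31->g=31>>2=7, t=31&3=3
[2]->row 7+8=15  col 3·2+0=6
row: 11 vs 15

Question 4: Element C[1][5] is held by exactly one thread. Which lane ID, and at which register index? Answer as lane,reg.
r:1=>grp=1,rB=0  c:5=>tig=2,lo=1
L=1*4+2=6  i=0*2+1=1

6,1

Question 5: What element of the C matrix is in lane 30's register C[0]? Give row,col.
7,4

lane 30: G=7 (30/4), T=2 (30%4)
i=0: r=7+0=7, c=2*2+0=4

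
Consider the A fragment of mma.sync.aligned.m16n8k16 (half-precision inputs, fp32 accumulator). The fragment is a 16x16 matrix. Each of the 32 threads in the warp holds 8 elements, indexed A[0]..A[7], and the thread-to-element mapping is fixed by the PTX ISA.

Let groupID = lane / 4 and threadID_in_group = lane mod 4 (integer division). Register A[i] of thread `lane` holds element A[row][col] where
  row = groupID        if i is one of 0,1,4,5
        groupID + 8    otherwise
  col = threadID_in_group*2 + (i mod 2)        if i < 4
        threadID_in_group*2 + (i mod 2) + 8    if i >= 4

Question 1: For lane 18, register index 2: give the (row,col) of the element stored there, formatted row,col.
lane 18: grp=4 (18/4), tig=2 (18%4)
i=2: r=4+8=12, c=2*2+0+0=4

12,4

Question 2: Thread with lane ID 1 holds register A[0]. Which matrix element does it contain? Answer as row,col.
1: grp=0,tig=1
[0] (0+0,1*2+0+0) = (0,2)

0,2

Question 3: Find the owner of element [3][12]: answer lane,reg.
r=3→G=3,rhi=0  c=12→chi=1,T=2,p=0
L=3*4+2=14  i=1*4+0*2+0=4

14,4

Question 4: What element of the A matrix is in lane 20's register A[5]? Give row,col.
5,9

lane 20->20/4=5, 20 mod 4=0
i=5  r:5+0->5  c:2·0+1+8->9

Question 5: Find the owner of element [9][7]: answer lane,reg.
r=9→G=1,rhi=1  c=7→chi=0,T=3,p=1
L=1*4+3=7  i=0*4+1*2+1=3

7,3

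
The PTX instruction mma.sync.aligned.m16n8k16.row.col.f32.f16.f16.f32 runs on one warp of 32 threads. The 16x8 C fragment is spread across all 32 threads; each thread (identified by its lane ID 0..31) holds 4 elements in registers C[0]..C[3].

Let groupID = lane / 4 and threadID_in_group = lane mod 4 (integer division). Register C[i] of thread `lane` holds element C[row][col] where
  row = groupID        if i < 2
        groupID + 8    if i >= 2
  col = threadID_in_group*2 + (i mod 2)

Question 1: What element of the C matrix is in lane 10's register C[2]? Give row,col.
10,4

lane 10→10/4=2, 10 mod 4=2
i=2  r:2+8→10  c:2·2+0→4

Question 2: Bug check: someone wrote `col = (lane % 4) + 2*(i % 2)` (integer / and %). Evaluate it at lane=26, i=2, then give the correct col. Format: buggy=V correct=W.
`(lane % 4) + 2*(i % 2)`[26,2]⇒2
L=26⇒gr=26>>2=6, th=26&3=2
[2]⇒row 6+8=14  col 2·2+0=4
col: 2 vs 4

buggy=2 correct=4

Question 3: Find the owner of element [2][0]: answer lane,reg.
8,0

r=2->g=2,rb=0  c=0->t=0,b0=0
L=2*4+0=8  i=0*2+0=0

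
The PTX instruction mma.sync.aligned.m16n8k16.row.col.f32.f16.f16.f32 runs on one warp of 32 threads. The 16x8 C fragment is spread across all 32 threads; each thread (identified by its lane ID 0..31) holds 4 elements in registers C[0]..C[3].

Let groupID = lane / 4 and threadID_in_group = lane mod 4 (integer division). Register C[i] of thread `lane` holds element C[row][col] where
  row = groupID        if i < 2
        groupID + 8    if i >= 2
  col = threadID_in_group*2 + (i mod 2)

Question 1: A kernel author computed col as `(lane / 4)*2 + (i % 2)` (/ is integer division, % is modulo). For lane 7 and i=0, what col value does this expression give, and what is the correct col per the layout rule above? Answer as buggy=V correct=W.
buggy=2 correct=6

`(lane / 4)*2 + (i % 2)`[7,0]->2
7: g=1,t=3
[0] (1+0,3*2+0) = (1,6)
col: 2 vs 6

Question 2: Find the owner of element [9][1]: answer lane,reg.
4,3

r=9⇒gr=1,Rb=1  c=1⇒th=0,odd=1
L=1*4+0=4  i=1*2+1=3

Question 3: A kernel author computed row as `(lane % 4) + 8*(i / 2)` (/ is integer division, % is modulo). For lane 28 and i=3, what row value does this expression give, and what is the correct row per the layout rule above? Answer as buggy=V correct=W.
buggy=8 correct=15

`(lane % 4) + 8*(i / 2)`[28,3]⇒8
L=28⇒gr=28>>2=7, th=28&3=0
[3]⇒row 7+8=15  col 0·2+1=1
row: 8 vs 15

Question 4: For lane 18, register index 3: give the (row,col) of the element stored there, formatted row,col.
12,5

L=18=>grp=18>>2=4, tig=18&3=2
[3]=>row 4+8=12  col 2·2+1=5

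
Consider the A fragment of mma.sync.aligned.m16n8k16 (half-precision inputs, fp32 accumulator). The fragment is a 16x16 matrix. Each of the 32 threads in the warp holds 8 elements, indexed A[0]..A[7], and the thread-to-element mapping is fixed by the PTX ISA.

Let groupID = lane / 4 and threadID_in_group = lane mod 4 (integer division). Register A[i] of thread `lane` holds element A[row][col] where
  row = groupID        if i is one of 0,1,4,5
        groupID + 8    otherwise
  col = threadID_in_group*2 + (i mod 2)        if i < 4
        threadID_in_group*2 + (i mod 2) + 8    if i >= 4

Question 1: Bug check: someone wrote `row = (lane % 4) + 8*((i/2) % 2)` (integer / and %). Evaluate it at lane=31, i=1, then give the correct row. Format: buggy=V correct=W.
buggy=3 correct=7

`(lane % 4) + 8*((i/2) % 2)`[31,1]=>3
L=31=>grp=31>>2=7, tig=31&3=3
[1]=>row 7+0=7  col 3·2+1+0=7
row: 3 vs 7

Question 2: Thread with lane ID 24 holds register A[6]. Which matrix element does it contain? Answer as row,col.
lane 24: G=6 (24/4), T=0 (24%4)
i=6: r=6+8=14, c=0*2+0+8=8

14,8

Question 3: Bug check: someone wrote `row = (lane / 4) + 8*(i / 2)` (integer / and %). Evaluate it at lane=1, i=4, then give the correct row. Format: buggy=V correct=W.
`(lane / 4) + 8*(i / 2)`[1,4]->16
lane 1->1/4=0, 1 mod 4=1
i=4  r:0+0->0  c:2·1+0+8->10
row: 16 vs 0

buggy=16 correct=0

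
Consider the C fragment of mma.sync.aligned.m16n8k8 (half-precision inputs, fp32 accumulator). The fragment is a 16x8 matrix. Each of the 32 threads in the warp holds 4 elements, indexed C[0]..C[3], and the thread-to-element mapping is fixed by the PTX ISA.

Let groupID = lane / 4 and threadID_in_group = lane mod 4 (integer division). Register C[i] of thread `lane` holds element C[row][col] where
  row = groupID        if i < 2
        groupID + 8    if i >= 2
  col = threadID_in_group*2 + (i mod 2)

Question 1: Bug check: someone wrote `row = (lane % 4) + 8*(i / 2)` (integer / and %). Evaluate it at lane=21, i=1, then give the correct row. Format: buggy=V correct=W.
`(lane % 4) + 8*(i / 2)`[21,1]->1
21: gid=5,tid=1
[1] (5+0,1*2+1) = (5,3)
row: 1 vs 5

buggy=1 correct=5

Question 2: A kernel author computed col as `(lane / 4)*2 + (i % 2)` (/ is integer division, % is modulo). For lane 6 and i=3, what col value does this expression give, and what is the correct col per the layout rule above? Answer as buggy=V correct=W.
`(lane / 4)*2 + (i % 2)`[6,3]=>3
lane 6: grp=1 (6/4), tig=2 (6%4)
i=3: r=1+8=9, c=2*2+1=5
col: 3 vs 5

buggy=3 correct=5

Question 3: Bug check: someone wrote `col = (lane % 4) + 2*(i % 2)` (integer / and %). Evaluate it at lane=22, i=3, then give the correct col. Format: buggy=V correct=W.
buggy=4 correct=5

`(lane % 4) + 2*(i % 2)`[22,3]→4
lane 22: G=5 (22/4), T=2 (22%4)
i=3: r=5+8=13, c=2*2+1=5
col: 4 vs 5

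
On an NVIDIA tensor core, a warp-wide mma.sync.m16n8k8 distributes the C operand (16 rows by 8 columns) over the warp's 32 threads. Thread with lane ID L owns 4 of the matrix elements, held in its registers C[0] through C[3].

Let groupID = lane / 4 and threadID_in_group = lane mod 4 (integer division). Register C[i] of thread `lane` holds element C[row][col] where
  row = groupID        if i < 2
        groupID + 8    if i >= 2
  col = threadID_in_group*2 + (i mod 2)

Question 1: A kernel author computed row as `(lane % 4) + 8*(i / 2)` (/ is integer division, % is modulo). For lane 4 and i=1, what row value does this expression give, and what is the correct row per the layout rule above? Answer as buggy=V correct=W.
buggy=0 correct=1

`(lane % 4) + 8*(i / 2)`[4,1]->0
lane 4->4/4=1, 4 mod 4=0
i=1  r:1+0->1  c:2·0+1->1
row: 0 vs 1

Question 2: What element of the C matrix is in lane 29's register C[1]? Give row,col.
7,3

lane 29->29/4=7, 29 mod 4=1
i=1  r:7+0->7  c:2·1+1->3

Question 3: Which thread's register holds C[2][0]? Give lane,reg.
r=2⇒gr=2,Rb=0  c=0⇒th=0,odd=0
L=2*4+0=8  i=0*2+0=0

8,0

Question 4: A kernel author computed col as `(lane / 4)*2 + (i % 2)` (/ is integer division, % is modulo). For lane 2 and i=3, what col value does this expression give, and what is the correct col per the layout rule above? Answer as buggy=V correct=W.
`(lane / 4)*2 + (i % 2)`[2,3]⇒1
lane 2: gr=0 (2/4), th=2 (2%4)
i=3: r=0+8=8, c=2*2+1=5
col: 1 vs 5

buggy=1 correct=5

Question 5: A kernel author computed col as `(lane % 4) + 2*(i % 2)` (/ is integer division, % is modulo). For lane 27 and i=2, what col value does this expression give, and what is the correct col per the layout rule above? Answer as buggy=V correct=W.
`(lane % 4) + 2*(i % 2)`[27,2]->3
lane 27: g=6 (27/4), t=3 (27%4)
i=2: r=6+8=14, c=3*2+0=6
col: 3 vs 6

buggy=3 correct=6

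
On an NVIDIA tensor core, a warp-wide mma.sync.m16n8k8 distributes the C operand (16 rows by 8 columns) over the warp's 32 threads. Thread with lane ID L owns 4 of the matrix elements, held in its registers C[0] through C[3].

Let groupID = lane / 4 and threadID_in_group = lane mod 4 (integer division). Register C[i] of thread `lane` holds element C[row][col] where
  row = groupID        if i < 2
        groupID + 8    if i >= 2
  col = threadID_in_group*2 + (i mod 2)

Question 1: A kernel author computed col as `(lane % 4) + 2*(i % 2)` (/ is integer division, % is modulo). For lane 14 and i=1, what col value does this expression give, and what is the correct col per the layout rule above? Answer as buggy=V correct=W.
buggy=4 correct=5

`(lane % 4) + 2*(i % 2)`[14,1]=>4
lane 14=>14/4=3, 14 mod 4=2
i=1  r:3+0=>3  c:2·2+1=>5
col: 4 vs 5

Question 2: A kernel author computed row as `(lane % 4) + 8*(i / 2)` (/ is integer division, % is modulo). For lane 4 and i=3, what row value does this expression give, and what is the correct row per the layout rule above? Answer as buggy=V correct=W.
`(lane % 4) + 8*(i / 2)`[4,3]→8
lane 4: G=1 (4/4), T=0 (4%4)
i=3: r=1+8=9, c=0*2+1=1
row: 8 vs 9

buggy=8 correct=9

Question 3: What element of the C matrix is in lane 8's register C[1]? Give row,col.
L=8→G=8>>2=2, T=8&3=0
[1]→row 2+0=2  col 0·2+1=1

2,1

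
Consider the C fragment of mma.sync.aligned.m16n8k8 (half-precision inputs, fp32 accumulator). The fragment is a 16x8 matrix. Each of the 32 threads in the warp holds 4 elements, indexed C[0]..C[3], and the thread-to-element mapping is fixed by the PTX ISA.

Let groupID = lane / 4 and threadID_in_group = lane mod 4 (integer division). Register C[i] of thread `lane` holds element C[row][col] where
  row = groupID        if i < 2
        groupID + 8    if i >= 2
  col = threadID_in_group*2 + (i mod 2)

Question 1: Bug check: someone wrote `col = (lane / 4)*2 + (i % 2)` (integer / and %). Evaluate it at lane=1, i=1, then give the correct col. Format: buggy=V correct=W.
`(lane / 4)*2 + (i % 2)`[1,1]=>1
L=1=>grp=1>>2=0, tig=1&3=1
[1]=>row 0+0=0  col 1·2+1=3
col: 1 vs 3

buggy=1 correct=3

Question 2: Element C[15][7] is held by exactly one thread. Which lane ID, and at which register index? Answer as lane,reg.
31,3

r:15=>grp=7,rB=1  c:7=>tig=3,lo=1
L=7*4+3=31  i=1*2+1=3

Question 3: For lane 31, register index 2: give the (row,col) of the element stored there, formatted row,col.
15,6

lane 31→31/4=7, 31 mod 4=3
i=2  r:7+8→15  c:2·3+0→6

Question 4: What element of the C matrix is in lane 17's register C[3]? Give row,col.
12,3

L=17⇒gr=17>>2=4, th=17&3=1
[3]⇒row 4+8=12  col 1·2+1=3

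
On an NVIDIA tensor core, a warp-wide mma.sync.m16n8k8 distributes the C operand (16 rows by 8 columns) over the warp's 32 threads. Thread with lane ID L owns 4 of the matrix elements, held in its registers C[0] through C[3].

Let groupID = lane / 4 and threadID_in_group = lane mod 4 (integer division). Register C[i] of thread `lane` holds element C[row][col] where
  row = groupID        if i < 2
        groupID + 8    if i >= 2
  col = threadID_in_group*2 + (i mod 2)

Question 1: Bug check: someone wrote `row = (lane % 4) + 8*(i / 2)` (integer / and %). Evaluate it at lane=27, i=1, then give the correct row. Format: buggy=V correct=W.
`(lane % 4) + 8*(i / 2)`[27,1]->3
lane 27->27/4=6, 27 mod 4=3
i=1  r:6+0->6  c:2·3+1->7
row: 3 vs 6

buggy=3 correct=6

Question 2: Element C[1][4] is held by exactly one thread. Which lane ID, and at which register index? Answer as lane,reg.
r=1→G=1,rhi=0  c=4→T=2,p=0
L=1*4+2=6  i=0*2+0=0

6,0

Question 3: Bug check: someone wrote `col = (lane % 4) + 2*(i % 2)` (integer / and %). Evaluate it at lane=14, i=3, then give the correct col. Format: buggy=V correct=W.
`(lane % 4) + 2*(i % 2)`[14,3]→4
14: G=3,T=2
[3] (3+8,2*2+1) = (11,5)
col: 4 vs 5

buggy=4 correct=5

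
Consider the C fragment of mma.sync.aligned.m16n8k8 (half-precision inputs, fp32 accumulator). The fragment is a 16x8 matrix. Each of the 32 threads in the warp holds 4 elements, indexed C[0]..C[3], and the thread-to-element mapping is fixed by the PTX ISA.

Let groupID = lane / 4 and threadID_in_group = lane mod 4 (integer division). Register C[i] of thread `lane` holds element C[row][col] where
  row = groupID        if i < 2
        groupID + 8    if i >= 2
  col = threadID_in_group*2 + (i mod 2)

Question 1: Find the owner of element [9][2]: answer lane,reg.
r: 9->gid=1,r8=1  c: 2->tid=1,i&1=0
L=1*4+1=5  i=1*2+0=2

5,2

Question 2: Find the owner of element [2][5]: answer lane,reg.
10,1

r:2=>grp=2,rB=0  c:5=>tig=2,lo=1
L=2*4+2=10  i=0*2+1=1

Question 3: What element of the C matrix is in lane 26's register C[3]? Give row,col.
L=26->gid=26>>2=6, tid=26&3=2
[3]->row 6+8=14  col 2·2+1=5

14,5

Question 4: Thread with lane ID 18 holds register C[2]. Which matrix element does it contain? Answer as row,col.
12,4

18: G=4,T=2
[2] (4+8,2*2+0) = (12,4)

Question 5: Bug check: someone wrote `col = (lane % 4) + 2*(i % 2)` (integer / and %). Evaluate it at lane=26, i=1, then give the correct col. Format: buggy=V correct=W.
`(lane % 4) + 2*(i % 2)`[26,1]->4
lane 26->26/4=6, 26 mod 4=2
i=1  r:6+0->6  c:2·2+1->5
col: 4 vs 5

buggy=4 correct=5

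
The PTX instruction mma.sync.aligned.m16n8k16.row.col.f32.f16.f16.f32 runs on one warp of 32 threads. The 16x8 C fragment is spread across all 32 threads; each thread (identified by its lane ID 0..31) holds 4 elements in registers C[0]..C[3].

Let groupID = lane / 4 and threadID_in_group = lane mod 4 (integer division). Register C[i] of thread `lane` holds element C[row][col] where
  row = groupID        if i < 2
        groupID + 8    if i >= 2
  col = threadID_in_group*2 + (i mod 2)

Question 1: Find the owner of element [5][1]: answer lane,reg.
r:5=>grp=5,rB=0  c:1=>tig=0,lo=1
L=5*4+0=20  i=0*2+1=1

20,1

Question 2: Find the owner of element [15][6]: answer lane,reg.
31,2

r:15=>grp=7,rB=1  c:6=>tig=3,lo=0
L=7*4+3=31  i=1*2+0=2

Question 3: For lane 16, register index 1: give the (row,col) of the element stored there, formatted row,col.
4,1

lane 16: gr=4 (16/4), th=0 (16%4)
i=1: r=4+0=4, c=0*2+1=1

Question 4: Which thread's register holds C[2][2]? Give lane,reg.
r=2→G=2,rhi=0  c=2→T=1,p=0
L=2*4+1=9  i=0*2+0=0

9,0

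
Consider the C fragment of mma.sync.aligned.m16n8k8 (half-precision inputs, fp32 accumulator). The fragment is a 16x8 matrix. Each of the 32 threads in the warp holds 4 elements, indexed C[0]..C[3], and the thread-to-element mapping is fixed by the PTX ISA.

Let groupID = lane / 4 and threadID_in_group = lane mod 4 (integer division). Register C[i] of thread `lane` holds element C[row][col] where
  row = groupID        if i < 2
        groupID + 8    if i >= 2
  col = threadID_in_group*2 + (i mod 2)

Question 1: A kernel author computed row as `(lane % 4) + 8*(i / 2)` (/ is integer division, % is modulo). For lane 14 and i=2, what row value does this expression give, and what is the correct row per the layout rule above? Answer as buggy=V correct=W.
buggy=10 correct=11

`(lane % 4) + 8*(i / 2)`[14,2]→10
lane 14→14/4=3, 14 mod 4=2
i=2  r:3+8→11  c:2·2+0→4
row: 10 vs 11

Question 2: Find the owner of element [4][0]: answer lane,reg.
16,0

r: 4->gid=4,r8=0  c: 0->tid=0,i&1=0
L=4*4+0=16  i=0*2+0=0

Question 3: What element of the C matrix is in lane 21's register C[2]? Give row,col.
21: gr=5,th=1
[2] (5+8,1*2+0) = (13,2)

13,2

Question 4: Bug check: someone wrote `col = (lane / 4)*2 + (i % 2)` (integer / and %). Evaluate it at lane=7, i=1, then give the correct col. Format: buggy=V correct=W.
buggy=3 correct=7

`(lane / 4)*2 + (i % 2)`[7,1]⇒3
7: gr=1,th=3
[1] (1+0,3*2+1) = (1,7)
col: 3 vs 7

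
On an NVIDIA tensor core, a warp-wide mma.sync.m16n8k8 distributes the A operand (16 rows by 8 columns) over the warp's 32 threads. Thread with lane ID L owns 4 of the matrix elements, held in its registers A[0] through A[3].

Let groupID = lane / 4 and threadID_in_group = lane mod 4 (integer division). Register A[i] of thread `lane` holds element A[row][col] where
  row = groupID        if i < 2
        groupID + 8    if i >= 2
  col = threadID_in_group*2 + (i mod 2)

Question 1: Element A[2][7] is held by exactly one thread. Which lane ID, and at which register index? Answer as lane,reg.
r:2=>grp=2,rB=0  c:7=>tig=3,lo=1
L=2*4+3=11  i=0*2+1=1

11,1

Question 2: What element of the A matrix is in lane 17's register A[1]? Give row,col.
4,3

17: gr=4,th=1
[1] (4+0,1*2+1) = (4,3)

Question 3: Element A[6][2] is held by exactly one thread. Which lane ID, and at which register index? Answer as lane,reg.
25,0

r=6⇒gr=6,Rb=0  c=2⇒th=1,odd=0
L=6*4+1=25  i=0*2+0=0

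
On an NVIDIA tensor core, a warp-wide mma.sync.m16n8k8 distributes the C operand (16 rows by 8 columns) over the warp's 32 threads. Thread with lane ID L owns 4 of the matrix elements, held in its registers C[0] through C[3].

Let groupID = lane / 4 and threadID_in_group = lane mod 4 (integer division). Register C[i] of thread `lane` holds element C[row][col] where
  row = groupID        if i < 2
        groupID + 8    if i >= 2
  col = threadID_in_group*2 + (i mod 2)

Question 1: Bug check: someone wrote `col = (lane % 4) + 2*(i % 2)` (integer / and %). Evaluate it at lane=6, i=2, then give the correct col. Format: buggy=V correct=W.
buggy=2 correct=4

`(lane % 4) + 2*(i % 2)`[6,2]->2
lane 6->6/4=1, 6 mod 4=2
i=2  r:1+8->9  c:2·2+0->4
col: 2 vs 4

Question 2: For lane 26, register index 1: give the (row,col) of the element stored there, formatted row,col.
6,5

lane 26: gr=6 (26/4), th=2 (26%4)
i=1: r=6+0=6, c=2*2+1=5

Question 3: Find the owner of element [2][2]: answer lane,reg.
9,0

r: 2->gid=2,r8=0  c: 2->tid=1,i&1=0
L=2*4+1=9  i=0*2+0=0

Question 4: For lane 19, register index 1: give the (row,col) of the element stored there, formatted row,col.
4,7

19: g=4,t=3
[1] (4+0,3*2+1) = (4,7)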